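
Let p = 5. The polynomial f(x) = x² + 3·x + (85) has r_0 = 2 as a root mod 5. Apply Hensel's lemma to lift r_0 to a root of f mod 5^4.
r_3 = 242 (mod 625)

Hensel: r_{i+1} = r_i − f(r_i)·(f′(r_i))^{-1} mod 5^{i+2}, f′(x) = 2x + 3. Iterate:
  r_0 = 2 (mod 5)
  r_1 = 17 (mod 25)
  r_2 = 117 (mod 125)
  r_3 = 242 (mod 625)
Final: r = 242 satisfies f(r) ≡ 0 mod 5^4.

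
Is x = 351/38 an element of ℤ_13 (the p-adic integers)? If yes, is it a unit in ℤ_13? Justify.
x ∈ ℤ_13 but not a unit; v_13(x) = 1 > 0

ℤ_13 = {x ∈ ℚ_13 : v_13(x) ≥ 0} and ℤ_13^× = {x ∈ ℤ_13 : v_13(x) = 0}. Here v_13(351/38) = v_13(num) − v_13(den) = 1; compare against these criteria.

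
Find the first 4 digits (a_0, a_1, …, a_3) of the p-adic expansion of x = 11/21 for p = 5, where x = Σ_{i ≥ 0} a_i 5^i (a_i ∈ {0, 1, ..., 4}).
(a_0, …, a_3) = (1, 3, 2, 4)

v_5(11/21) = 0 (numerator and denominator both coprime to 5), so x ∈ ℤ_5^×. Compute digits iteratively via a_i = x_i mod 5, x_{i+1} = (x_i − a_i)/5, with x_0 = x:
  x_0 = 11/21;  a_0 = 1;  x_1 = (x_0 − 1)/5 = -2/21
  x_1 = -2/21;  a_1 = 3;  x_2 = (x_1 − 3)/5 = -13/21
  x_2 = -13/21;  a_2 = 2;  x_3 = (x_2 − 2)/5 = -11/21
  x_3 = -11/21;  a_3 = 4;  x_4 = (x_3 − 4)/5 = -19/21
Digits: (1, 3, 2, 4).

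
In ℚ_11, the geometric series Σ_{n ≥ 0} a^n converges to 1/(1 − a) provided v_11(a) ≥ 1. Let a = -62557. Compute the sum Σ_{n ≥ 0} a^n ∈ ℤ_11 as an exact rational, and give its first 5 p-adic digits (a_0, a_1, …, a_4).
Σ a^n = 1/(1 − a) = 1/62558;  first 5 digits = (1, 0, 0, 8, 6)

v_11(a) = 3 ≥ 1, so the series converges in ℤ_11 to 1/(1 − a) = 1/(1 − (-62557)) = 1/62558. Expand this rational in ℤ_11: compute digits iteratively via d_i = x_i mod 11, x_{i+1} = (x_i − d_i)/11. The first 5 digits are (1, 0, 0, 8, 6).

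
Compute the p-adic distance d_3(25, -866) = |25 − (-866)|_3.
d_3(25, -866) = 1/81

Step 1 — x − y = 25 − (-866) = 891. Step 2 — v_3(891) = 4 (factor: 891 = (3^4 · 11); the sign does not affect v_p). Step 3 — |x − y|_3 = 3^{-4} = 1/81.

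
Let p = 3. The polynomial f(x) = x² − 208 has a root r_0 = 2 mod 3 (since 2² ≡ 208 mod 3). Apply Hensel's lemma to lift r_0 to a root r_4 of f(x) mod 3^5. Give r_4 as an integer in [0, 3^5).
r_4 = 179 (mod 243)

Hensel's recurrence: r_{i+1} = r_i − f(r_i)·(f′(r_i))^{-1} mod 3^{i+2}, with f′(x) = 2x. Iterate:
  r_0 = 2 (mod 3)
  r_1 = 8 (mod 9)
  r_2 = 17 (mod 27)
  r_3 = 17 (mod 81)
  r_4 = 179 (mod 243)
Final: r_4 = 179, and one checks f(r_4) ≡ 0 mod 3^5.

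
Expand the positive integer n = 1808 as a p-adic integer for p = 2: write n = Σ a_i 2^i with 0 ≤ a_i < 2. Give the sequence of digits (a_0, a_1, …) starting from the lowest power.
(a_0, a_1, …) = (0, 0, 0, 0, 1, 0, 0, 0, 1, 1, 1)

Repeated division by 2 gives the digits low-to-high: 1808 = 1·2^4 + 1·2^8 + 1·2^9 + 1·2^10. Digit sequence: (0, 0, 0, 0, 1, 0, 0, 0, 1, 1, 1).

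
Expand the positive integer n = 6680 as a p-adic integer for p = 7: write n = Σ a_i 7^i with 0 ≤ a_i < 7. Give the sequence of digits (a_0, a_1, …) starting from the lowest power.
(a_0, a_1, …) = (2, 2, 3, 5, 2)

Repeated division by 7 gives the digits low-to-high: 6680 = 2 + 2·7^1 + 3·7^2 + 5·7^3 + 2·7^4. Digit sequence: (2, 2, 3, 5, 2).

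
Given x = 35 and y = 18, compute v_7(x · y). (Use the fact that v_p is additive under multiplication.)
v_7(630) = 1

v_p(x) = 1 (factor: 35 = 7^1 · 5); v_p(y) = 0 (factor: 18 = 7^0 · 18). Additivity: v_p(xy) = v_p(x) + v_p(y) = 1 + 0 = 1. (Direct check: xy = 630 = 7^1 · (90).)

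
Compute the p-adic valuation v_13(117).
v_13(117) = 1

v_13(n) is the largest exponent k such that 13^k divides n. Factor out: 117 = 13^1 · 9. (Sign doesn't affect v_p.) So v_13(117) = 1.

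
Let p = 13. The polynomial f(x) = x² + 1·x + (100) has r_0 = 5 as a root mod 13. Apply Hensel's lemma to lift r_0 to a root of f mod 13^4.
r_3 = 26772 (mod 28561)

Hensel: r_{i+1} = r_i − f(r_i)·(f′(r_i))^{-1} mod 13^{i+2}, f′(x) = 2x + 1. Iterate:
  r_0 = 5 (mod 13)
  r_1 = 70 (mod 169)
  r_2 = 408 (mod 2197)
  r_3 = 26772 (mod 28561)
Final: r = 26772 satisfies f(r) ≡ 0 mod 13^4.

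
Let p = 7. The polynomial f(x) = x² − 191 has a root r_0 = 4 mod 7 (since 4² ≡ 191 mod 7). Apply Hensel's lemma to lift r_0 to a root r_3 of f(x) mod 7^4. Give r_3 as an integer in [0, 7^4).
r_3 = 1257 (mod 2401)

Hensel's recurrence: r_{i+1} = r_i − f(r_i)·(f′(r_i))^{-1} mod 7^{i+2}, with f′(x) = 2x. Iterate:
  r_0 = 4 (mod 7)
  r_1 = 32 (mod 49)
  r_2 = 228 (mod 343)
  r_3 = 1257 (mod 2401)
Final: r_3 = 1257, and one checks f(r_3) ≡ 0 mod 7^4.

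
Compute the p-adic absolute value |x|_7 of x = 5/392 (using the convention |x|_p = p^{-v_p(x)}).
|5/392|_7 = 49

Step 1 — compute v_7(x) by factoring powers of 7 out of the numerator and denominator: v_7(5/392) = -2. Step 2 — apply |x|_p = p^{-v_p(x)} = 7^{2} = 49.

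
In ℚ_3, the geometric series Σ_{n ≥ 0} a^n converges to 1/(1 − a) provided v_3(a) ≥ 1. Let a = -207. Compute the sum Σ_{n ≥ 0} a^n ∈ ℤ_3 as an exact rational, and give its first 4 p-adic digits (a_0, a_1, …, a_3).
Σ a^n = 1/(1 − a) = 1/208;  first 4 digits = (1, 0, 1, 1)

v_3(a) = 2 ≥ 1, so the series converges in ℤ_3 to 1/(1 − a) = 1/(1 − (-207)) = 1/208. Expand this rational in ℤ_3: compute digits iteratively via d_i = x_i mod 3, x_{i+1} = (x_i − d_i)/3. The first 4 digits are (1, 0, 1, 1).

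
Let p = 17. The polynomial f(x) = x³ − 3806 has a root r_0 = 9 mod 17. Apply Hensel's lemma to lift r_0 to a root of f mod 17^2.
r_1 = 162 (mod 289)

Hensel: r_{i+1} = r_i − f(r_i)/f′(r_i) mod 17^{i+2}, where f′(x) = 3x². Iterate:
  r_0 = 9 (mod 17)
  r_1 = 162 (mod 289)
Final: r = 162 with f(r) ≡ 0 mod 17^2.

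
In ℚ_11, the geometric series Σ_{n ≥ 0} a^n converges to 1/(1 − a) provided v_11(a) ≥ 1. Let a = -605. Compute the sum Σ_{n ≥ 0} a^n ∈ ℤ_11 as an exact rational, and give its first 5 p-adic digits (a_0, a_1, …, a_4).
Σ a^n = 1/(1 − a) = 1/606;  first 5 digits = (1, 0, 6, 10, 2)

v_11(a) = 2 ≥ 1, so the series converges in ℤ_11 to 1/(1 − a) = 1/(1 − (-605)) = 1/606. Expand this rational in ℤ_11: compute digits iteratively via d_i = x_i mod 11, x_{i+1} = (x_i − d_i)/11. The first 5 digits are (1, 0, 6, 10, 2).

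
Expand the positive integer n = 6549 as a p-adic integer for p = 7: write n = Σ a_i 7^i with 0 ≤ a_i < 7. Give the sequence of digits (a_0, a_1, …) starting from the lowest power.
(a_0, a_1, …) = (4, 4, 0, 5, 2)

Repeated division by 7 gives the digits low-to-high: 6549 = 4 + 4·7^1 + 5·7^3 + 2·7^4. Digit sequence: (4, 4, 0, 5, 2).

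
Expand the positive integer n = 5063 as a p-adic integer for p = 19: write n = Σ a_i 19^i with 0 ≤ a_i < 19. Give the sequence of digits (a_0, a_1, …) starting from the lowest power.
(a_0, a_1, …) = (9, 0, 14)

Repeated division by 19 gives the digits low-to-high: 5063 = 9 + 14·19^2. Digit sequence: (9, 0, 14).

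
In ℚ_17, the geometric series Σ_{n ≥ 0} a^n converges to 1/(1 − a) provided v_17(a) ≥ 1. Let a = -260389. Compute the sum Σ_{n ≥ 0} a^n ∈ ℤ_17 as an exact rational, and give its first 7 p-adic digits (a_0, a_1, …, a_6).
Σ a^n = 1/(1 − a) = 1/260390;  first 7 digits = (1, 0, 0, 15, 13, 16, 3)

v_17(a) = 3 ≥ 1, so the series converges in ℤ_17 to 1/(1 − a) = 1/(1 − (-260389)) = 1/260390. Expand this rational in ℤ_17: compute digits iteratively via d_i = x_i mod 17, x_{i+1} = (x_i − d_i)/17. The first 7 digits are (1, 0, 0, 15, 13, 16, 3).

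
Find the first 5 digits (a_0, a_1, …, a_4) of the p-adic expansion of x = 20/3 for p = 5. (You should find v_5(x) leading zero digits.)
(a_0, …, a_4) = (0, 3, 3, 1, 3)

v_5(20/3) = 1, so a_0 = ... = a_0 = 0. Factor out: x = 5^1 · u with u = 4/3 a unit in ℤ_5. Expand u iteratively via a_{v+i} = u_i mod 5, u_{i+1} = (u_i − a_{v+i})/5:
  u_0 = 4/3;  a_1 = 3;  u_1 = (u_0 − 3)/5 = -1/3
  u_1 = -1/3;  a_2 = 3;  u_2 = (u_1 − 3)/5 = -2/3
  u_2 = -2/3;  a_3 = 1;  u_3 = (u_2 − 1)/5 = -1/3
  u_3 = -1/3;  a_4 = 3;  u_4 = (u_3 − 3)/5 = -2/3
Digits: (0, 3, 3, 1, 3).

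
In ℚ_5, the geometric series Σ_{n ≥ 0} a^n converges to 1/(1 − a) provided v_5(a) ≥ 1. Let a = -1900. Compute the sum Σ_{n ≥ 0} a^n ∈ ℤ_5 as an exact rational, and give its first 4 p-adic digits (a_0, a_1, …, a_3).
Σ a^n = 1/(1 − a) = 1/1901;  first 4 digits = (1, 0, 4, 4)

v_5(a) = 2 ≥ 1, so the series converges in ℤ_5 to 1/(1 − a) = 1/(1 − (-1900)) = 1/1901. Expand this rational in ℤ_5: compute digits iteratively via d_i = x_i mod 5, x_{i+1} = (x_i − d_i)/5. The first 4 digits are (1, 0, 4, 4).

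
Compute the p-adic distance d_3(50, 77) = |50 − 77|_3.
d_3(50, 77) = 1/27

Step 1 — x − y = 50 − 77 = -27. Step 2 — v_3(-27) = 3 (factor: -27 = −(3^3 · 1); the sign does not affect v_p). Step 3 — |x − y|_3 = 3^{-3} = 1/27.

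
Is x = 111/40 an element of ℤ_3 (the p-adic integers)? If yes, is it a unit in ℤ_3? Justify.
x ∈ ℤ_3 but not a unit; v_3(x) = 1 > 0

ℤ_3 = {x ∈ ℚ_3 : v_3(x) ≥ 0} and ℤ_3^× = {x ∈ ℤ_3 : v_3(x) = 0}. Here v_3(111/40) = v_3(num) − v_3(den) = 1; compare against these criteria.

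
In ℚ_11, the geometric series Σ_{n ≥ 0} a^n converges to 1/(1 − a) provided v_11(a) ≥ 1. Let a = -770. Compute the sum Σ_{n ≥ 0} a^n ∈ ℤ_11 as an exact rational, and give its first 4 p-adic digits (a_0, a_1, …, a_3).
Σ a^n = 1/(1 − a) = 1/771;  first 4 digits = (1, 7, 9, 6)

v_11(a) = 1 ≥ 1, so the series converges in ℤ_11 to 1/(1 − a) = 1/(1 − (-770)) = 1/771. Expand this rational in ℤ_11: compute digits iteratively via d_i = x_i mod 11, x_{i+1} = (x_i − d_i)/11. The first 4 digits are (1, 7, 9, 6).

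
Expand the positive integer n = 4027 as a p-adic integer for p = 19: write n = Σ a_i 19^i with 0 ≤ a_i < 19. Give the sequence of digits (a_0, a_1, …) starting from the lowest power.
(a_0, a_1, …) = (18, 2, 11)

Repeated division by 19 gives the digits low-to-high: 4027 = 18 + 2·19^1 + 11·19^2. Digit sequence: (18, 2, 11).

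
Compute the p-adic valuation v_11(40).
v_11(40) = 0

v_11(n) is the largest exponent k such that 11^k divides n. Factor out: 40 = 11^0 · 40. (Sign doesn't affect v_p.) So v_11(40) = 0.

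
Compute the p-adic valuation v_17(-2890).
v_17(-2890) = 2

v_17(n) is the largest exponent k such that 17^k divides n. Factor out: -2890 = -17^2 · 10. (Sign doesn't affect v_p.) So v_17(-2890) = 2.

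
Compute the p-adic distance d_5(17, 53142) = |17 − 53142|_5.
d_5(17, 53142) = 1/3125

Step 1 — x − y = 17 − 53142 = -53125. Step 2 — v_5(-53125) = 5 (factor: -53125 = −(5^5 · 17); the sign does not affect v_p). Step 3 — |x − y|_5 = 5^{-5} = 1/3125.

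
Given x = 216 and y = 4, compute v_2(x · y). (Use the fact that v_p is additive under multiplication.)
v_2(864) = 5

v_p(x) = 3 (factor: 216 = 2^3 · 27); v_p(y) = 2 (factor: 4 = 2^2 · 1). Additivity: v_p(xy) = v_p(x) + v_p(y) = 3 + 2 = 5. (Direct check: xy = 864 = 2^5 · (27).)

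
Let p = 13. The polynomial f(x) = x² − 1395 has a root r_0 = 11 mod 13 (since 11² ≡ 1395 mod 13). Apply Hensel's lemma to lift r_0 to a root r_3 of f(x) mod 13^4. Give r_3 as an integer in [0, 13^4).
r_3 = 26141 (mod 28561)

Hensel's recurrence: r_{i+1} = r_i − f(r_i)·(f′(r_i))^{-1} mod 13^{i+2}, with f′(x) = 2x. Iterate:
  r_0 = 11 (mod 13)
  r_1 = 115 (mod 169)
  r_2 = 1974 (mod 2197)
  r_3 = 26141 (mod 28561)
Final: r_3 = 26141, and one checks f(r_3) ≡ 0 mod 13^4.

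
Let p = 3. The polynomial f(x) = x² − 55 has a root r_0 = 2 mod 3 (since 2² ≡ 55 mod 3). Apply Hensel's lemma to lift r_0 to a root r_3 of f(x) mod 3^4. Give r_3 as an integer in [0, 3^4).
r_3 = 53 (mod 81)

Hensel's recurrence: r_{i+1} = r_i − f(r_i)·(f′(r_i))^{-1} mod 3^{i+2}, with f′(x) = 2x. Iterate:
  r_0 = 2 (mod 3)
  r_1 = 8 (mod 9)
  r_2 = 26 (mod 27)
  r_3 = 53 (mod 81)
Final: r_3 = 53, and one checks f(r_3) ≡ 0 mod 3^4.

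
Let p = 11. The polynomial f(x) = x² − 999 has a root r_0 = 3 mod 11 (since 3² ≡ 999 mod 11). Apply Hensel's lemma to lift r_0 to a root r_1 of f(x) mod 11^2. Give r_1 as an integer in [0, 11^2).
r_1 = 47 (mod 121)

Hensel's recurrence: r_{i+1} = r_i − f(r_i)·(f′(r_i))^{-1} mod 11^{i+2}, with f′(x) = 2x. Iterate:
  r_0 = 3 (mod 11)
  r_1 = 47 (mod 121)
Final: r_1 = 47, and one checks f(r_1) ≡ 0 mod 11^2.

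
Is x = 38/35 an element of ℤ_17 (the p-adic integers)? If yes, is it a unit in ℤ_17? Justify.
x ∈ ℤ_17^× (unit); v_17(x) = 0

ℤ_17 = {x ∈ ℚ_17 : v_17(x) ≥ 0} and ℤ_17^× = {x ∈ ℤ_17 : v_17(x) = 0}. Here v_17(38/35) = v_17(num) − v_17(den) = 0; compare against these criteria.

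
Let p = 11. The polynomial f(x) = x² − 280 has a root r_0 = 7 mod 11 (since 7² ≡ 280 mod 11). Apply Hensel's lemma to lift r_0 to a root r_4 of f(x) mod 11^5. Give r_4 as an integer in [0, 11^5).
r_4 = 136693 (mod 161051)

Hensel's recurrence: r_{i+1} = r_i − f(r_i)·(f′(r_i))^{-1} mod 11^{i+2}, with f′(x) = 2x. Iterate:
  r_0 = 7 (mod 11)
  r_1 = 84 (mod 121)
  r_2 = 931 (mod 1331)
  r_3 = 4924 (mod 14641)
  r_4 = 136693 (mod 161051)
Final: r_4 = 136693, and one checks f(r_4) ≡ 0 mod 11^5.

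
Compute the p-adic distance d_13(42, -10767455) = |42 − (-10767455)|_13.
d_13(42, -10767455) = 1/371293

Step 1 — x − y = 42 − (-10767455) = 10767497. Step 2 — v_13(10767497) = 5 (factor: 10767497 = (13^5 · 29); the sign does not affect v_p). Step 3 — |x − y|_13 = 13^{-5} = 1/371293.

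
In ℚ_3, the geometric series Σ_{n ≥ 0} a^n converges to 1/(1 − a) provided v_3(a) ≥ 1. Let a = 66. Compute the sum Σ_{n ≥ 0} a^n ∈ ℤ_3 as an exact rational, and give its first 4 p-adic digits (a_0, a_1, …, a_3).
Σ a^n = 1/(1 − a) = -1/65;  first 4 digits = (1, 1, 2, 2)

v_3(a) = 1 ≥ 1, so the series converges in ℤ_3 to 1/(1 − a) = 1/(1 − 66) = -1/65. Expand this rational in ℤ_3: compute digits iteratively via d_i = x_i mod 3, x_{i+1} = (x_i − d_i)/3. The first 4 digits are (1, 1, 2, 2).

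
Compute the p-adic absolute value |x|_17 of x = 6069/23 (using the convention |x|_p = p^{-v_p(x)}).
|6069/23|_17 = 1/289

Step 1 — compute v_17(x) by factoring powers of 17 out of the numerator and denominator: v_17(6069/23) = 2. Step 2 — apply |x|_p = p^{-v_p(x)} = 17^{-2} = 1/289.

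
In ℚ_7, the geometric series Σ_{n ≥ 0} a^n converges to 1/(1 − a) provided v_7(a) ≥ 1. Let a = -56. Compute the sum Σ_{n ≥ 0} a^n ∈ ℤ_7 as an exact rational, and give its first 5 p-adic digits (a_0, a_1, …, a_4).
Σ a^n = 1/(1 − a) = 1/57;  first 5 digits = (1, 6, 6, 0, 6)

v_7(a) = 1 ≥ 1, so the series converges in ℤ_7 to 1/(1 − a) = 1/(1 − (-56)) = 1/57. Expand this rational in ℤ_7: compute digits iteratively via d_i = x_i mod 7, x_{i+1} = (x_i − d_i)/7. The first 5 digits are (1, 6, 6, 0, 6).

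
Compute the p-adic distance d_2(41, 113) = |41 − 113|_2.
d_2(41, 113) = 1/8

Step 1 — x − y = 41 − 113 = -72. Step 2 — v_2(-72) = 3 (factor: -72 = −(2^3 · 9); the sign does not affect v_p). Step 3 — |x − y|_2 = 2^{-3} = 1/8.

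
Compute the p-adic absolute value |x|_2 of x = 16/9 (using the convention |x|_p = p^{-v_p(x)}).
|16/9|_2 = 1/16

Step 1 — compute v_2(x) by factoring powers of 2 out of the numerator and denominator: v_2(16/9) = 4. Step 2 — apply |x|_p = p^{-v_p(x)} = 2^{-4} = 1/16.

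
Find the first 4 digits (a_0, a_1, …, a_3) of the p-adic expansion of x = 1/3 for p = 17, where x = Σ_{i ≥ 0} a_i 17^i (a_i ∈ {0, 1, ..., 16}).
(a_0, …, a_3) = (6, 11, 5, 11)

v_17(1/3) = 0 (numerator and denominator both coprime to 17), so x ∈ ℤ_17^×. Compute digits iteratively via a_i = x_i mod 17, x_{i+1} = (x_i − a_i)/17, with x_0 = x:
  x_0 = 1/3;  a_0 = 6;  x_1 = (x_0 − 6)/17 = -1/3
  x_1 = -1/3;  a_1 = 11;  x_2 = (x_1 − 11)/17 = -2/3
  x_2 = -2/3;  a_2 = 5;  x_3 = (x_2 − 5)/17 = -1/3
  x_3 = -1/3;  a_3 = 11;  x_4 = (x_3 − 11)/17 = -2/3
Digits: (6, 11, 5, 11).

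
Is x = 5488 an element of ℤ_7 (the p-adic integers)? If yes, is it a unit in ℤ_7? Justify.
x ∈ ℤ_7 but not a unit; v_7(x) = 3 > 0

ℤ_7 = {x ∈ ℚ_7 : v_7(x) ≥ 0} and ℤ_7^× = {x ∈ ℤ_7 : v_7(x) = 0}. Here v_7(5488) = v_7(num) − v_7(den) = 3; compare against these criteria.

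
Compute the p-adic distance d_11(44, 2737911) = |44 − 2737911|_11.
d_11(44, 2737911) = 1/161051

Step 1 — x − y = 44 − 2737911 = -2737867. Step 2 — v_11(-2737867) = 5 (factor: -2737867 = −(11^5 · 17); the sign does not affect v_p). Step 3 — |x − y|_11 = 11^{-5} = 1/161051.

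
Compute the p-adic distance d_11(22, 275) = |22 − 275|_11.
d_11(22, 275) = 1/11

Step 1 — x − y = 22 − 275 = -253. Step 2 — v_11(-253) = 1 (factor: -253 = −(11^1 · 23); the sign does not affect v_p). Step 3 — |x − y|_11 = 11^{-1} = 1/11.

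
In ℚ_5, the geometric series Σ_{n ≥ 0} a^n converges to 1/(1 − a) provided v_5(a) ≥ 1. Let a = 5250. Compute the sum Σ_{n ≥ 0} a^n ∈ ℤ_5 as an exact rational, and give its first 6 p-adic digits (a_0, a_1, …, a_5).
Σ a^n = 1/(1 − a) = -1/5249;  first 6 digits = (1, 0, 0, 2, 3, 1)

v_5(a) = 3 ≥ 1, so the series converges in ℤ_5 to 1/(1 − a) = 1/(1 − 5250) = -1/5249. Expand this rational in ℤ_5: compute digits iteratively via d_i = x_i mod 5, x_{i+1} = (x_i − d_i)/5. The first 6 digits are (1, 0, 0, 2, 3, 1).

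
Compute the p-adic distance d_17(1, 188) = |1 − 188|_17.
d_17(1, 188) = 1/17

Step 1 — x − y = 1 − 188 = -187. Step 2 — v_17(-187) = 1 (factor: -187 = −(17^1 · 11); the sign does not affect v_p). Step 3 — |x − y|_17 = 17^{-1} = 1/17.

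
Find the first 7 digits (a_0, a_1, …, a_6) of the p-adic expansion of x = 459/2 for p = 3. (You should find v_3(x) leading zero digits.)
(a_0, …, a_6) = (0, 0, 0, 1, 1, 2, 1)

v_3(459/2) = 3, so a_0 = ... = a_2 = 0. Factor out: x = 3^3 · u with u = 17/2 a unit in ℤ_3. Expand u iteratively via a_{v+i} = u_i mod 3, u_{i+1} = (u_i − a_{v+i})/3:
  u_0 = 17/2;  a_3 = 1;  u_1 = (u_0 − 1)/3 = 5/2
  u_1 = 5/2;  a_4 = 1;  u_2 = (u_1 − 1)/3 = 1/2
  u_2 = 1/2;  a_5 = 2;  u_3 = (u_2 − 2)/3 = -1/2
  u_3 = -1/2;  a_6 = 1;  u_4 = (u_3 − 1)/3 = -1/2
Digits: (0, 0, 0, 1, 1, 2, 1).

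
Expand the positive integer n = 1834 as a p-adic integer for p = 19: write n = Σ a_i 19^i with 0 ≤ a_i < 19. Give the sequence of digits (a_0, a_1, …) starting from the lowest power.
(a_0, a_1, …) = (10, 1, 5)

Repeated division by 19 gives the digits low-to-high: 1834 = 10 + 1·19^1 + 5·19^2. Digit sequence: (10, 1, 5).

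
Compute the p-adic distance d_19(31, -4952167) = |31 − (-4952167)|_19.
d_19(31, -4952167) = 1/2476099

Step 1 — x − y = 31 − (-4952167) = 4952198. Step 2 — v_19(4952198) = 5 (factor: 4952198 = (19^5 · 2); the sign does not affect v_p). Step 3 — |x − y|_19 = 19^{-5} = 1/2476099.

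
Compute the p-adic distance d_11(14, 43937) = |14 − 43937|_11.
d_11(14, 43937) = 1/14641

Step 1 — x − y = 14 − 43937 = -43923. Step 2 — v_11(-43923) = 4 (factor: -43923 = −(11^4 · 3); the sign does not affect v_p). Step 3 — |x − y|_11 = 11^{-4} = 1/14641.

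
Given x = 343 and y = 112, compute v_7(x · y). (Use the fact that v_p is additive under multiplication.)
v_7(38416) = 4

v_p(x) = 3 (factor: 343 = 7^3 · 1); v_p(y) = 1 (factor: 112 = 7^1 · 16). Additivity: v_p(xy) = v_p(x) + v_p(y) = 3 + 1 = 4. (Direct check: xy = 38416 = 7^4 · (16).)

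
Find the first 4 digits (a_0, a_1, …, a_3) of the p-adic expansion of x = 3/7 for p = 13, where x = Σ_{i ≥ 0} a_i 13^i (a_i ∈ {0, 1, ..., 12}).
(a_0, …, a_3) = (6, 7, 5, 7)

v_13(3/7) = 0 (numerator and denominator both coprime to 13), so x ∈ ℤ_13^×. Compute digits iteratively via a_i = x_i mod 13, x_{i+1} = (x_i − a_i)/13, with x_0 = x:
  x_0 = 3/7;  a_0 = 6;  x_1 = (x_0 − 6)/13 = -3/7
  x_1 = -3/7;  a_1 = 7;  x_2 = (x_1 − 7)/13 = -4/7
  x_2 = -4/7;  a_2 = 5;  x_3 = (x_2 − 5)/13 = -3/7
  x_3 = -3/7;  a_3 = 7;  x_4 = (x_3 − 7)/13 = -4/7
Digits: (6, 7, 5, 7).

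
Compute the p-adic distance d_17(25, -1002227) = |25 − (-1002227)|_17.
d_17(25, -1002227) = 1/83521

Step 1 — x − y = 25 − (-1002227) = 1002252. Step 2 — v_17(1002252) = 4 (factor: 1002252 = (17^4 · 12); the sign does not affect v_p). Step 3 — |x − y|_17 = 17^{-4} = 1/83521.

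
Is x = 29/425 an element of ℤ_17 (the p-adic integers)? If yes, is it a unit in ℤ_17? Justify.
x ∉ ℤ_17 (v_17(x) = -1 < 0)

ℤ_17 = {x ∈ ℚ_17 : v_17(x) ≥ 0} and ℤ_17^× = {x ∈ ℤ_17 : v_17(x) = 0}. Here v_17(29/425) = v_17(num) − v_17(den) = -1; compare against these criteria.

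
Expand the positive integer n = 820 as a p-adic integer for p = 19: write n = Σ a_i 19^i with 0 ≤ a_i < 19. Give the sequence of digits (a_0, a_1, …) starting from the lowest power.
(a_0, a_1, …) = (3, 5, 2)

Repeated division by 19 gives the digits low-to-high: 820 = 3 + 5·19^1 + 2·19^2. Digit sequence: (3, 5, 2).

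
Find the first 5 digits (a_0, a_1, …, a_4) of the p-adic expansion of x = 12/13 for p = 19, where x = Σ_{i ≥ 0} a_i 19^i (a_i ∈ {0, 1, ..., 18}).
(a_0, …, a_4) = (17, 5, 7, 4, 10)

v_19(12/13) = 0 (numerator and denominator both coprime to 19), so x ∈ ℤ_19^×. Compute digits iteratively via a_i = x_i mod 19, x_{i+1} = (x_i − a_i)/19, with x_0 = x:
  x_0 = 12/13;  a_0 = 17;  x_1 = (x_0 − 17)/19 = -11/13
  x_1 = -11/13;  a_1 = 5;  x_2 = (x_1 − 5)/19 = -4/13
  x_2 = -4/13;  a_2 = 7;  x_3 = (x_2 − 7)/19 = -5/13
  x_3 = -5/13;  a_3 = 4;  x_4 = (x_3 − 4)/19 = -3/13
  x_4 = -3/13;  a_4 = 10;  x_5 = (x_4 − 10)/19 = -7/13
Digits: (17, 5, 7, 4, 10).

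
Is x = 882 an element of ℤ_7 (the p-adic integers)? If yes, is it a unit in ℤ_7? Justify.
x ∈ ℤ_7 but not a unit; v_7(x) = 2 > 0

ℤ_7 = {x ∈ ℚ_7 : v_7(x) ≥ 0} and ℤ_7^× = {x ∈ ℤ_7 : v_7(x) = 0}. Here v_7(882) = v_7(num) − v_7(den) = 2; compare against these criteria.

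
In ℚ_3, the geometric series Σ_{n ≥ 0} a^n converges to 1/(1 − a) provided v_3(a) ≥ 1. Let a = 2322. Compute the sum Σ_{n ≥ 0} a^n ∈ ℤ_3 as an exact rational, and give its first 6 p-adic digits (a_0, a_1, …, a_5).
Σ a^n = 1/(1 − a) = -1/2321;  first 6 digits = (1, 0, 0, 2, 1, 0)

v_3(a) = 3 ≥ 1, so the series converges in ℤ_3 to 1/(1 − a) = 1/(1 − 2322) = -1/2321. Expand this rational in ℤ_3: compute digits iteratively via d_i = x_i mod 3, x_{i+1} = (x_i − d_i)/3. The first 6 digits are (1, 0, 0, 2, 1, 0).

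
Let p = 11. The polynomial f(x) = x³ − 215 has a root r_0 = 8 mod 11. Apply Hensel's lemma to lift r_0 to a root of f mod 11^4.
r_3 = 2175 (mod 14641)

Hensel: r_{i+1} = r_i − f(r_i)/f′(r_i) mod 11^{i+2}, where f′(x) = 3x². Iterate:
  r_0 = 8 (mod 11)
  r_1 = 118 (mod 121)
  r_2 = 844 (mod 1331)
  r_3 = 2175 (mod 14641)
Final: r = 2175 with f(r) ≡ 0 mod 11^4.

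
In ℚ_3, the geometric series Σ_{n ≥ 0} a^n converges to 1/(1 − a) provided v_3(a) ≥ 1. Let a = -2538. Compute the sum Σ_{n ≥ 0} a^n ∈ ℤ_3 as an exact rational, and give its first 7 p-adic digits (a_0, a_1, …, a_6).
Σ a^n = 1/(1 − a) = 1/2539;  first 7 digits = (1, 0, 0, 2, 1, 1, 0)

v_3(a) = 3 ≥ 1, so the series converges in ℤ_3 to 1/(1 − a) = 1/(1 − (-2538)) = 1/2539. Expand this rational in ℤ_3: compute digits iteratively via d_i = x_i mod 3, x_{i+1} = (x_i − d_i)/3. The first 7 digits are (1, 0, 0, 2, 1, 1, 0).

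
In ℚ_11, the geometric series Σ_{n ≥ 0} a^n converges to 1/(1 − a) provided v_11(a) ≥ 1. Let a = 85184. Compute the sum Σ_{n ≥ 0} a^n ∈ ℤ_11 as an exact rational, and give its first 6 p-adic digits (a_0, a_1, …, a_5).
Σ a^n = 1/(1 − a) = -1/85183;  first 6 digits = (1, 0, 0, 9, 5, 0)

v_11(a) = 3 ≥ 1, so the series converges in ℤ_11 to 1/(1 − a) = 1/(1 − 85184) = -1/85183. Expand this rational in ℤ_11: compute digits iteratively via d_i = x_i mod 11, x_{i+1} = (x_i − d_i)/11. The first 6 digits are (1, 0, 0, 9, 5, 0).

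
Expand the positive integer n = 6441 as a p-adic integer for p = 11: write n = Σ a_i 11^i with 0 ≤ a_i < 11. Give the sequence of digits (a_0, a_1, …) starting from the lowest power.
(a_0, a_1, …) = (6, 2, 9, 4)

Repeated division by 11 gives the digits low-to-high: 6441 = 6 + 2·11^1 + 9·11^2 + 4·11^3. Digit sequence: (6, 2, 9, 4).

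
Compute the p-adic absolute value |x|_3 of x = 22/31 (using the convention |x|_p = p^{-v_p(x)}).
|22/31|_3 = 1

Step 1 — compute v_3(x) by factoring powers of 3 out of the numerator and denominator: v_3(22/31) = 0. Step 2 — apply |x|_p = p^{-v_p(x)} = 3^{0} = 1.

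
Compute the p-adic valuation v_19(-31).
v_19(-31) = 0

v_19(n) is the largest exponent k such that 19^k divides n. Factor out: -31 = -19^0 · 31. (Sign doesn't affect v_p.) So v_19(-31) = 0.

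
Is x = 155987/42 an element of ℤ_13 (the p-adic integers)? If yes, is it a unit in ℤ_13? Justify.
x ∈ ℤ_13 but not a unit; v_13(x) = 3 > 0

ℤ_13 = {x ∈ ℚ_13 : v_13(x) ≥ 0} and ℤ_13^× = {x ∈ ℤ_13 : v_13(x) = 0}. Here v_13(155987/42) = v_13(num) − v_13(den) = 3; compare against these criteria.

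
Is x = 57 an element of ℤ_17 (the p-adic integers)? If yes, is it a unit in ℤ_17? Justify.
x ∈ ℤ_17^× (unit); v_17(x) = 0

ℤ_17 = {x ∈ ℚ_17 : v_17(x) ≥ 0} and ℤ_17^× = {x ∈ ℤ_17 : v_17(x) = 0}. Here v_17(57) = v_17(num) − v_17(den) = 0; compare against these criteria.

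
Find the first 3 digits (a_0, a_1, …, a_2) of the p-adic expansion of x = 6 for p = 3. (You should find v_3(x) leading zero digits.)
(a_0, …, a_2) = (0, 2, 0)

v_3(6) = 1, so a_0 = ... = a_0 = 0. Factor out: x = 3^1 · u with u = 2 a unit in ℤ_3. Expand u iteratively via a_{v+i} = u_i mod 3, u_{i+1} = (u_i − a_{v+i})/3:
  u_0 = 2;  a_1 = 2;  u_1 = (u_0 − 2)/3 = 0
  u_1 = 0;  a_2 = 0;  u_2 = (u_1 − 0)/3 = 0
Digits: (0, 2, 0).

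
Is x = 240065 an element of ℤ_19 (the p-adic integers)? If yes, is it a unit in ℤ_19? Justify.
x ∈ ℤ_19 but not a unit; v_19(x) = 3 > 0

ℤ_19 = {x ∈ ℚ_19 : v_19(x) ≥ 0} and ℤ_19^× = {x ∈ ℤ_19 : v_19(x) = 0}. Here v_19(240065) = v_19(num) − v_19(den) = 3; compare against these criteria.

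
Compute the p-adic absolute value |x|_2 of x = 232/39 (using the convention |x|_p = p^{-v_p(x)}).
|232/39|_2 = 1/8

Step 1 — compute v_2(x) by factoring powers of 2 out of the numerator and denominator: v_2(232/39) = 3. Step 2 — apply |x|_p = p^{-v_p(x)} = 2^{-3} = 1/8.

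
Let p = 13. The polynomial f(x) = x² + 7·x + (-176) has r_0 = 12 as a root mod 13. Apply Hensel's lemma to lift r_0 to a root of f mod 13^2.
r_1 = 103 (mod 169)

Hensel: r_{i+1} = r_i − f(r_i)·(f′(r_i))^{-1} mod 13^{i+2}, f′(x) = 2x + 7. Iterate:
  r_0 = 12 (mod 13)
  r_1 = 103 (mod 169)
Final: r = 103 satisfies f(r) ≡ 0 mod 13^2.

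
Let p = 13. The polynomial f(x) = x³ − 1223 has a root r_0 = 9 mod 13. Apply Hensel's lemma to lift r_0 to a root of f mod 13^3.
r_2 = 1153 (mod 2197)

Hensel: r_{i+1} = r_i − f(r_i)/f′(r_i) mod 13^{i+2}, where f′(x) = 3x². Iterate:
  r_0 = 9 (mod 13)
  r_1 = 139 (mod 169)
  r_2 = 1153 (mod 2197)
Final: r = 1153 with f(r) ≡ 0 mod 13^3.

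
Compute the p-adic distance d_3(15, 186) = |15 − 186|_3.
d_3(15, 186) = 1/9

Step 1 — x − y = 15 − 186 = -171. Step 2 — v_3(-171) = 2 (factor: -171 = −(3^2 · 19); the sign does not affect v_p). Step 3 — |x − y|_3 = 3^{-2} = 1/9.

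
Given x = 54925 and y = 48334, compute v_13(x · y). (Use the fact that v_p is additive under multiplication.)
v_13(2654744950) = 6

v_p(x) = 3 (factor: 54925 = 13^3 · 25); v_p(y) = 3 (factor: 48334 = 13^3 · 22). Additivity: v_p(xy) = v_p(x) + v_p(y) = 3 + 3 = 6. (Direct check: xy = 2654744950 = 13^6 · (550).)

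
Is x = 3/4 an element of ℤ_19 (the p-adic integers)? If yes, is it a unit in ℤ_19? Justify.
x ∈ ℤ_19^× (unit); v_19(x) = 0

ℤ_19 = {x ∈ ℚ_19 : v_19(x) ≥ 0} and ℤ_19^× = {x ∈ ℤ_19 : v_19(x) = 0}. Here v_19(3/4) = v_19(num) − v_19(den) = 0; compare against these criteria.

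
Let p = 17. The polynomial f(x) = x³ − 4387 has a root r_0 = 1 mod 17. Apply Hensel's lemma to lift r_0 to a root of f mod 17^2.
r_1 = 18 (mod 289)

Hensel: r_{i+1} = r_i − f(r_i)/f′(r_i) mod 17^{i+2}, where f′(x) = 3x². Iterate:
  r_0 = 1 (mod 17)
  r_1 = 18 (mod 289)
Final: r = 18 with f(r) ≡ 0 mod 17^2.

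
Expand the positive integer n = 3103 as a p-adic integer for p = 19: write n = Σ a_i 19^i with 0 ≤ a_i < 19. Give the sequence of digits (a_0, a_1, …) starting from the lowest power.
(a_0, a_1, …) = (6, 11, 8)

Repeated division by 19 gives the digits low-to-high: 3103 = 6 + 11·19^1 + 8·19^2. Digit sequence: (6, 11, 8).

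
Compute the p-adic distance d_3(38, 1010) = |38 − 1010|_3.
d_3(38, 1010) = 1/243

Step 1 — x − y = 38 − 1010 = -972. Step 2 — v_3(-972) = 5 (factor: -972 = −(3^5 · 4); the sign does not affect v_p). Step 3 — |x − y|_3 = 3^{-5} = 1/243.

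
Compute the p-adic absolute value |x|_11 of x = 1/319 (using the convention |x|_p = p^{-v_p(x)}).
|1/319|_11 = 11

Step 1 — compute v_11(x) by factoring powers of 11 out of the numerator and denominator: v_11(1/319) = -1. Step 2 — apply |x|_p = p^{-v_p(x)} = 11^{1} = 11.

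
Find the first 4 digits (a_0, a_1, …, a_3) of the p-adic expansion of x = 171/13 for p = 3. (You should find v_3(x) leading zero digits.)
(a_0, …, a_3) = (0, 0, 1, 2)

v_3(171/13) = 2, so a_0 = ... = a_1 = 0. Factor out: x = 3^2 · u with u = 19/13 a unit in ℤ_3. Expand u iteratively via a_{v+i} = u_i mod 3, u_{i+1} = (u_i − a_{v+i})/3:
  u_0 = 19/13;  a_2 = 1;  u_1 = (u_0 − 1)/3 = 2/13
  u_1 = 2/13;  a_3 = 2;  u_2 = (u_1 − 2)/3 = -8/13
Digits: (0, 0, 1, 2).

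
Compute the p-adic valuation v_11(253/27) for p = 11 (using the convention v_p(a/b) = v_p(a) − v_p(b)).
v_11(253/27) = 1

Factor powers of 11 from the numerator and denominator of the reduced fraction: 253 = 11^1 · 23 and 27 = 11^0 · 27. Apply v_p(a/b) = v_p(a) − v_p(b): v_11(253/27) = 1 − 0 = 1.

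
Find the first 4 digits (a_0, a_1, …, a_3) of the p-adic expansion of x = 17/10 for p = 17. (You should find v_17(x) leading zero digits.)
(a_0, …, a_3) = (0, 12, 1, 5)

v_17(17/10) = 1, so a_0 = ... = a_0 = 0. Factor out: x = 17^1 · u with u = 1/10 a unit in ℤ_17. Expand u iteratively via a_{v+i} = u_i mod 17, u_{i+1} = (u_i − a_{v+i})/17:
  u_0 = 1/10;  a_1 = 12;  u_1 = (u_0 − 12)/17 = -7/10
  u_1 = -7/10;  a_2 = 1;  u_2 = (u_1 − 1)/17 = -1/10
  u_2 = -1/10;  a_3 = 5;  u_3 = (u_2 − 5)/17 = -3/10
Digits: (0, 12, 1, 5).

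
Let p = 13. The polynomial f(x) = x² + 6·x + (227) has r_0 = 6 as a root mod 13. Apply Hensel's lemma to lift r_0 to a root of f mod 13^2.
r_1 = 149 (mod 169)

Hensel: r_{i+1} = r_i − f(r_i)·(f′(r_i))^{-1} mod 13^{i+2}, f′(x) = 2x + 6. Iterate:
  r_0 = 6 (mod 13)
  r_1 = 149 (mod 169)
Final: r = 149 satisfies f(r) ≡ 0 mod 13^2.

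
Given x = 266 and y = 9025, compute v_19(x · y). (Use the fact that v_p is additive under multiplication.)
v_19(2400650) = 3

v_p(x) = 1 (factor: 266 = 19^1 · 14); v_p(y) = 2 (factor: 9025 = 19^2 · 25). Additivity: v_p(xy) = v_p(x) + v_p(y) = 1 + 2 = 3. (Direct check: xy = 2400650 = 19^3 · (350).)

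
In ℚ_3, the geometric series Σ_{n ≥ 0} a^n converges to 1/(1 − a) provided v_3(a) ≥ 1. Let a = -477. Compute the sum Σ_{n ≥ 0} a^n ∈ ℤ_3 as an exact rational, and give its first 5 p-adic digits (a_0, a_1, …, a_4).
Σ a^n = 1/(1 − a) = 1/478;  first 5 digits = (1, 0, 1, 0, 1)

v_3(a) = 2 ≥ 1, so the series converges in ℤ_3 to 1/(1 − a) = 1/(1 − (-477)) = 1/478. Expand this rational in ℤ_3: compute digits iteratively via d_i = x_i mod 3, x_{i+1} = (x_i − d_i)/3. The first 5 digits are (1, 0, 1, 0, 1).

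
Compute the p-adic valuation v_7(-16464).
v_7(-16464) = 3

v_7(n) is the largest exponent k such that 7^k divides n. Factor out: -16464 = -7^3 · 48. (Sign doesn't affect v_p.) So v_7(-16464) = 3.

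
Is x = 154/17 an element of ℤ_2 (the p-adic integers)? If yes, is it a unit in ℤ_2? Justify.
x ∈ ℤ_2 but not a unit; v_2(x) = 1 > 0

ℤ_2 = {x ∈ ℚ_2 : v_2(x) ≥ 0} and ℤ_2^× = {x ∈ ℤ_2 : v_2(x) = 0}. Here v_2(154/17) = v_2(num) − v_2(den) = 1; compare against these criteria.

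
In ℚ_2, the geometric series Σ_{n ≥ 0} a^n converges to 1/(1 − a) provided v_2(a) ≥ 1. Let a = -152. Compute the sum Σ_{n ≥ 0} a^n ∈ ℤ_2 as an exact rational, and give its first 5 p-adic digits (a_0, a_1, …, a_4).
Σ a^n = 1/(1 − a) = 1/153;  first 5 digits = (1, 0, 0, 1, 0)

v_2(a) = 3 ≥ 1, so the series converges in ℤ_2 to 1/(1 − a) = 1/(1 − (-152)) = 1/153. Expand this rational in ℤ_2: compute digits iteratively via d_i = x_i mod 2, x_{i+1} = (x_i − d_i)/2. The first 5 digits are (1, 0, 0, 1, 0).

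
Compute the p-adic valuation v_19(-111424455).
v_19(-111424455) = 5

v_19(n) is the largest exponent k such that 19^k divides n. Factor out: -111424455 = -19^5 · 45. (Sign doesn't affect v_p.) So v_19(-111424455) = 5.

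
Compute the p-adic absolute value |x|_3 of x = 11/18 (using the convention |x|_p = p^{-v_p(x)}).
|11/18|_3 = 9

Step 1 — compute v_3(x) by factoring powers of 3 out of the numerator and denominator: v_3(11/18) = -2. Step 2 — apply |x|_p = p^{-v_p(x)} = 3^{2} = 9.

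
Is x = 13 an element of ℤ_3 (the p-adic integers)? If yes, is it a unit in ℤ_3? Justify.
x ∈ ℤ_3^× (unit); v_3(x) = 0

ℤ_3 = {x ∈ ℚ_3 : v_3(x) ≥ 0} and ℤ_3^× = {x ∈ ℤ_3 : v_3(x) = 0}. Here v_3(13) = v_3(num) − v_3(den) = 0; compare against these criteria.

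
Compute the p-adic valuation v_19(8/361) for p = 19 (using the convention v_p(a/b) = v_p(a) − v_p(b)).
v_19(8/361) = -2

Factor powers of 19 from the numerator and denominator of the reduced fraction: 8 = 19^0 · 8 and 361 = 19^2 · 1. Apply v_p(a/b) = v_p(a) − v_p(b): v_19(8/361) = 0 − 2 = -2.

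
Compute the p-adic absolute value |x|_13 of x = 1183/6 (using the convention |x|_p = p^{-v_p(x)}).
|1183/6|_13 = 1/169

Step 1 — compute v_13(x) by factoring powers of 13 out of the numerator and denominator: v_13(1183/6) = 2. Step 2 — apply |x|_p = p^{-v_p(x)} = 13^{-2} = 1/169.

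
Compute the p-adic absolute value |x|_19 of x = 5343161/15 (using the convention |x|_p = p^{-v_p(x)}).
|5343161/15|_19 = 1/130321

Step 1 — compute v_19(x) by factoring powers of 19 out of the numerator and denominator: v_19(5343161/15) = 4. Step 2 — apply |x|_p = p^{-v_p(x)} = 19^{-4} = 1/130321.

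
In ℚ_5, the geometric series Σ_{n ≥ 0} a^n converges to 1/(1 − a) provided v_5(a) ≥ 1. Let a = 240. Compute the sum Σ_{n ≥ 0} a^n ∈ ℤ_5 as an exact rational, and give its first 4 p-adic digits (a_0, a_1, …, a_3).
Σ a^n = 1/(1 − a) = -1/239;  first 4 digits = (1, 3, 3, 4)

v_5(a) = 1 ≥ 1, so the series converges in ℤ_5 to 1/(1 − a) = 1/(1 − 240) = -1/239. Expand this rational in ℤ_5: compute digits iteratively via d_i = x_i mod 5, x_{i+1} = (x_i − d_i)/5. The first 4 digits are (1, 3, 3, 4).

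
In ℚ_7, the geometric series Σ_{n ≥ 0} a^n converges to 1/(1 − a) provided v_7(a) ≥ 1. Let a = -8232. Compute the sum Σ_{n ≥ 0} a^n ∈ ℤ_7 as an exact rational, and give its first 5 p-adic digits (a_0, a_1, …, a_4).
Σ a^n = 1/(1 − a) = 1/8233;  first 5 digits = (1, 0, 0, 4, 3)

v_7(a) = 3 ≥ 1, so the series converges in ℤ_7 to 1/(1 − a) = 1/(1 − (-8232)) = 1/8233. Expand this rational in ℤ_7: compute digits iteratively via d_i = x_i mod 7, x_{i+1} = (x_i − d_i)/7. The first 5 digits are (1, 0, 0, 4, 3).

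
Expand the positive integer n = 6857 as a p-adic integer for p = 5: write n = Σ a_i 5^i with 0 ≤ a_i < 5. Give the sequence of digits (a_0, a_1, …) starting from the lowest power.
(a_0, a_1, …) = (2, 1, 4, 4, 0, 2)

Repeated division by 5 gives the digits low-to-high: 6857 = 2 + 1·5^1 + 4·5^2 + 4·5^3 + 2·5^5. Digit sequence: (2, 1, 4, 4, 0, 2).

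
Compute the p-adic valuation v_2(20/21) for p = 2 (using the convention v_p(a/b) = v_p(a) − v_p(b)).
v_2(20/21) = 2

Factor powers of 2 from the numerator and denominator of the reduced fraction: 20 = 2^2 · 5 and 21 = 2^0 · 21. Apply v_p(a/b) = v_p(a) − v_p(b): v_2(20/21) = 2 − 0 = 2.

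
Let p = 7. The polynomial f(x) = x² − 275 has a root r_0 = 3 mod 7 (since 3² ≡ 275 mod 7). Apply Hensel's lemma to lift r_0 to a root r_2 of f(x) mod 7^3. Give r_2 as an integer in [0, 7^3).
r_2 = 31 (mod 343)

Hensel's recurrence: r_{i+1} = r_i − f(r_i)·(f′(r_i))^{-1} mod 7^{i+2}, with f′(x) = 2x. Iterate:
  r_0 = 3 (mod 7)
  r_1 = 31 (mod 49)
  r_2 = 31 (mod 343)
Final: r_2 = 31, and one checks f(r_2) ≡ 0 mod 7^3.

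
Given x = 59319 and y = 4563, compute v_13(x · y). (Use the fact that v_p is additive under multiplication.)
v_13(270672597) = 5

v_p(x) = 3 (factor: 59319 = 13^3 · 27); v_p(y) = 2 (factor: 4563 = 13^2 · 27). Additivity: v_p(xy) = v_p(x) + v_p(y) = 3 + 2 = 5. (Direct check: xy = 270672597 = 13^5 · (729).)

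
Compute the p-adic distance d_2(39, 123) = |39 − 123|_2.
d_2(39, 123) = 1/4

Step 1 — x − y = 39 − 123 = -84. Step 2 — v_2(-84) = 2 (factor: -84 = −(2^2 · 21); the sign does not affect v_p). Step 3 — |x − y|_2 = 2^{-2} = 1/4.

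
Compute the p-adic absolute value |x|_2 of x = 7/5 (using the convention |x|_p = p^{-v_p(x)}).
|7/5|_2 = 1

Step 1 — compute v_2(x) by factoring powers of 2 out of the numerator and denominator: v_2(7/5) = 0. Step 2 — apply |x|_p = p^{-v_p(x)} = 2^{0} = 1.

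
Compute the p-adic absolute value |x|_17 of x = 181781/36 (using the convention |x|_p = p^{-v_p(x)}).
|181781/36|_17 = 1/4913

Step 1 — compute v_17(x) by factoring powers of 17 out of the numerator and denominator: v_17(181781/36) = 3. Step 2 — apply |x|_p = p^{-v_p(x)} = 17^{-3} = 1/4913.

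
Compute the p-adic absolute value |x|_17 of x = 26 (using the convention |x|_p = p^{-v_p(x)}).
|26|_17 = 1

Step 1 — compute v_17(x) by factoring powers of 17 out of the numerator and denominator: v_17(26) = 0. Step 2 — apply |x|_p = p^{-v_p(x)} = 17^{0} = 1.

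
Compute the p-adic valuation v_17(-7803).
v_17(-7803) = 2

v_17(n) is the largest exponent k such that 17^k divides n. Factor out: -7803 = -17^2 · 27. (Sign doesn't affect v_p.) So v_17(-7803) = 2.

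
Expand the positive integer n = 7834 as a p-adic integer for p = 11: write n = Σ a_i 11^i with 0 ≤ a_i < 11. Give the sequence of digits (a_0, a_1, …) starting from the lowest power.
(a_0, a_1, …) = (2, 8, 9, 5)

Repeated division by 11 gives the digits low-to-high: 7834 = 2 + 8·11^1 + 9·11^2 + 5·11^3. Digit sequence: (2, 8, 9, 5).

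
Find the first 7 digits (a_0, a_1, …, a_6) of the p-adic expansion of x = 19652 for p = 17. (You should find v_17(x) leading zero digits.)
(a_0, …, a_6) = (0, 0, 0, 4, 0, 0, 0)

v_17(19652) = 3, so a_0 = ... = a_2 = 0. Factor out: x = 17^3 · u with u = 4 a unit in ℤ_17. Expand u iteratively via a_{v+i} = u_i mod 17, u_{i+1} = (u_i − a_{v+i})/17:
  u_0 = 4;  a_3 = 4;  u_1 = (u_0 − 4)/17 = 0
  u_1 = 0;  a_4 = 0;  u_2 = (u_1 − 0)/17 = 0
  u_2 = 0;  a_5 = 0;  u_3 = (u_2 − 0)/17 = 0
  u_3 = 0;  a_6 = 0;  u_4 = (u_3 − 0)/17 = 0
Digits: (0, 0, 0, 4, 0, 0, 0).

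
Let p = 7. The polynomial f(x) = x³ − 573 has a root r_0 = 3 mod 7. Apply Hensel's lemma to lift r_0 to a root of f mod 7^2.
r_1 = 45 (mod 49)

Hensel: r_{i+1} = r_i − f(r_i)/f′(r_i) mod 7^{i+2}, where f′(x) = 3x². Iterate:
  r_0 = 3 (mod 7)
  r_1 = 45 (mod 49)
Final: r = 45 with f(r) ≡ 0 mod 7^2.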